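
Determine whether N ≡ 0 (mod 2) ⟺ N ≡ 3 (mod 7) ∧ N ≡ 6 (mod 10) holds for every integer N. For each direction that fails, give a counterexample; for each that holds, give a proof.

(⇒) fails; (⇐) holds.

(⟸) If N ≡ 3 (mod 7) and N ≡ 6 (mod 10), then by the Chinese remainder theorem N ≡ 66 (mod 70). Since 66 ≡ 0 (mod 2) and 2 ∣ 70, we get N ≡ 0 (mod 2).

(⟹) This fails: N = 0 gives 0 ≡ 0 (mod 2) but 0 ≡ 0 (mod 7), so the conjunction on the right does not hold.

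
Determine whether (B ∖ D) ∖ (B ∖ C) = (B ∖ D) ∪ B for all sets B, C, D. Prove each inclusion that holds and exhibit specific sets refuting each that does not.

(⊆) holds; (⊇) fails.

(⊆) Let x ∈ (B ∖ D) ∖ (B ∖ C). Then x ∈ B ∩ C and x ∉ D, from which x ∈ (B ∖ D) ∪ B.

(⊇) This inclusion fails. Take B = {1}, C = ∅, D = ∅; then 1 ∈ (B ∖ D) ∪ B but 1 ∉ (B ∖ D) ∖ (B ∖ C).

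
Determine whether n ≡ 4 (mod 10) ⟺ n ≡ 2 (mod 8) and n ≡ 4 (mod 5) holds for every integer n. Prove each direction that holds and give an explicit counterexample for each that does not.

(⇐) If n ≡ 2 (mod 8) and n ≡ 4 (mod 5), then by the Chinese remainder theorem n ≡ 34 (mod 40). Since 34 ≡ 4 (mod 10) and 10 ∣ 40, we get n ≡ 4 (mod 10).

(⇒) This fails: n = 24 gives 24 ≡ 4 (mod 10) but 24 ≡ 0 (mod 8), so the conjunction on the right does not hold.

Only the reverse direction holds.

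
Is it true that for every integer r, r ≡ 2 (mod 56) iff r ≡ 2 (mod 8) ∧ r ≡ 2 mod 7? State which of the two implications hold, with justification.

(⟹) Suppose r ≡ 2 (mod 56); write r = 56j + 2. Since 8 ∣ 56, reducing mod 8 gives r ≡ 2 (mod 8); since 7 ∣ 56, reducing mod 7 gives r ≡ 2 (mod 7).

(⟸) Conversely, if r ≡ 2 (mod 8) and r ≡ 2 (mod 7), then by the Chinese remainder theorem r ≡ 2 (mod 56). This is exactly r ≡ 2 (mod 56).

Both implications hold.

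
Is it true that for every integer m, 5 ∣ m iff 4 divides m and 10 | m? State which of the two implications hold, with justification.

Only the converse holds.

[⇐] Suppose 4 ∣ m and 10 ∣ m. Any common multiple of 4 and 10 is a multiple of their lcm; here lcm(4, 10) = 4·10/gcd(4, 10) = 40/2 = 20, so 20 ∣ m. Since 5 ∣ 20, it follows that 5 ∣ m.

[⇒] This fails: take m = 5. Certainly 5 ∣ 5, but 4 ∤ 5.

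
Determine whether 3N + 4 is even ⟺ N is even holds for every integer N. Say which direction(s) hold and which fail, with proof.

(→) Suppose 3N + 4 is even. Since 3 is odd, 3N and N have the same parity, so 3N + 4 ≡ N + 4 (mod 2). As 4 is even, 3N + 4 is even exactly when N is even. Thus N is even.

(←) Conversely, suppose N is even; write N = 2j. Then 3N + 4 = 3·(2j) + 4 = 2·3j + 4, which is even.

Both directions hold; the statement is true.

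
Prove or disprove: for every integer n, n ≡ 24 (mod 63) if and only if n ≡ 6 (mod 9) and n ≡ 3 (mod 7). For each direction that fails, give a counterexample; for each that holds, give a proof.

Equivalent; both directions hold.

Forward direction. Suppose n ≡ 24 (mod 63); write n = 63j + 24. Since 9 ∣ 63, reducing mod 9 gives n ≡ 24 ≡ 6 (mod 9); since 7 ∣ 63, reducing mod 7 gives n ≡ 24 ≡ 3 (mod 7).

Converse. If n ≡ 6 (mod 9) and n ≡ 3 (mod 7), then by the Chinese remainder theorem n ≡ 24 (mod 63). This is exactly n ≡ 24 (mod 63).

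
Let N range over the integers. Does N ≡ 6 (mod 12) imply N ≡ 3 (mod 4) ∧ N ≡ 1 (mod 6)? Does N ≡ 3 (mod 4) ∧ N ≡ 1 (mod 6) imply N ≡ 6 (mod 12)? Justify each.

Forward direction. This fails: N = 6 gives 6 ≡ 6 (mod 12) but 6 ≡ 2 (mod 4), so the conjunction on the right does not hold.

Converse. This fails: N = 7 satisfies both congruences on the right (7 ≡ 3 mod 4 and 7 ≡ 1 mod 6) yet 7 ≡ 7 (mod 12), not 6.

Neither implication holds.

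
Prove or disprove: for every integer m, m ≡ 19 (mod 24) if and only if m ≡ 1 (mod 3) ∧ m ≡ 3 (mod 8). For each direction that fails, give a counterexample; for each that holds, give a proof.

(⟹) Suppose m ≡ 19 (mod 24); write m = 24j + 19. Since 3 ∣ 24, reducing mod 3 gives m ≡ 19 ≡ 1 (mod 3); since 8 ∣ 24, reducing mod 8 gives m ≡ 19 ≡ 3 (mod 8).

(⟸) Conversely, if m ≡ 1 (mod 3) and m ≡ 3 (mod 8), then by the Chinese remainder theorem m ≡ 19 (mod 24). This is exactly m ≡ 19 (mod 24).

Both implications hold.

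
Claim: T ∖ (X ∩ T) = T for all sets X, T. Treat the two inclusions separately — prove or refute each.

(⟸) This inclusion fails. Take X = {1}, T = {1}; then 1 ∈ T but 1 ∉ T ∖ (X ∩ T).

(⟹) Let x ∈ T ∖ (X ∩ T). Then x ∈ T and x ∉ X, from which x ∈ T.

(⊆) holds; (⊇) fails.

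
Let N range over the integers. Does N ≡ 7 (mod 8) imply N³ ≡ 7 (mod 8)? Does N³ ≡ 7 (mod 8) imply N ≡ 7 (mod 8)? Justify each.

The biconditional holds.

(⟹) Suppose N ≡ 7 (mod 8). Write N = 8j + 7. Then (8j + 7)³ = 512j³ + 1344j² + 1176j + 343 = 8(64j³ + 168j² + 147j + 42) + 7, so N³ ≡ 7 (mod 8).

(⟸) For the converse, argue contrapositively. If N ≢ 7 (mod 8), then N is congruent to one of 0, 1, 2, 3, 4, 5, 6 modulo 8, and these give N³ ≡ 0, 1, 0, 3, 0, 5, 0 respectively — never 7.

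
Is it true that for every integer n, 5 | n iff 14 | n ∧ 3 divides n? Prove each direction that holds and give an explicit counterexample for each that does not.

Both directions fail.

[⇒] This fails: take n = 5. Certainly 5 ∣ 5, but 14 ∤ 5.

[⇐] This fails: take n = 42. Both 14 ∣ 42 and 3 ∣ 42, yet 42 is not a multiple of 5 (since 42 = 8·5 + 2), so 5 ∤ 42.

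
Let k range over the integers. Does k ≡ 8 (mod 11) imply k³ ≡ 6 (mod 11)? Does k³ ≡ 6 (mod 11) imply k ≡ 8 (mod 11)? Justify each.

Both implications hold.

[⇐] Suppose k³ ≡ 6 (mod 11). The only residue r in {0, …, 10} with r³ ≡ 6 (mod 11) is r = 8, so k ≡ 8 (mod 11).

[⇒] Suppose k ≡ 8 (mod 11). Write k = 11j + 8. Then (11j + 8)³ = 1331j³ + 2904j² + 2112j + 512 = 11(121j³ + 264j² + 192j + 46) + 6, so k³ ≡ 6 (mod 11).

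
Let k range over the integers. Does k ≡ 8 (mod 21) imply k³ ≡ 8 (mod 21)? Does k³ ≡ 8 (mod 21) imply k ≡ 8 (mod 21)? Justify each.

Forward direction. Suppose k ≡ 8 (mod 21). Write k = 21j + 8. Then (21j + 8)³ = 9261j³ + 10584j² + 4032j + 512 = 21(441j³ + 504j² + 192j + 24) + 8, so k³ ≡ 8 (mod 21).

Converse. This fails: take k = 2. Then 2³ = 8 ≡ 8 (mod 21), yet 2 ≡ 2 (mod 21), not 8.

Not equivalent: only (⇒) holds.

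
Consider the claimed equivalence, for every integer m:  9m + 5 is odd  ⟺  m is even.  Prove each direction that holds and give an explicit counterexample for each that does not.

(⇒) Suppose 9m + 5 is odd. Since 9 is odd, 9m and m have the same parity, so 9m + 5 ≡ m + 5 (mod 2). As 5 is odd, 9m + 5 is odd exactly when m is even. Thus m is even.

(⇐) Conversely, suppose m is even; write m = 2j. Then 9m + 5 = 9·(2j) + 5 = 2·9j + 5, which is odd.

Both implications hold.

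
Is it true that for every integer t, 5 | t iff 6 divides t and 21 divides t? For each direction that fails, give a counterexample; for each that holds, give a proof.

Both directions fail.

[⇒] This fails: take t = 5. Certainly 5 ∣ 5, but 6 ∤ 5.

[⇐] This fails: take t = 42. Both 6 ∣ 42 and 21 ∣ 42, yet 42 is not a multiple of 5 (since 42 = 8·5 + 2), so 5 ∤ 42.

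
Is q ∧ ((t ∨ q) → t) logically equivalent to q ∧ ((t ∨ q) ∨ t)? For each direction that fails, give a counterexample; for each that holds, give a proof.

Only the forward implication holds.

(→) Assume the antecedent. If q is true, q ∧ ((t ∨ q) ∨ t) reduces to true regardless of the other variables. If q is false, the antecedent cannot hold. Either way q ∧ ((t ∨ q) ∨ t) holds.

(←) This fails. Under q = T, t = F, the left side is false but the right side is true.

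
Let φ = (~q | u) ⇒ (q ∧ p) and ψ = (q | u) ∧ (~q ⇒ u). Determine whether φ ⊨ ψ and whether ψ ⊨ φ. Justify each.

The forward direction holds; the converse fails.

(⇒) Assume the antecedent. If q is true, (q | u) ∧ (~q ⇒ u) reduces to true regardless of the other variables. If q is false, the antecedent cannot hold. Either way (q | u) ∧ (~q ⇒ u) holds.

(⇐) This fails. Under q = F, p = F, u = T, the left side is false but the right side is true.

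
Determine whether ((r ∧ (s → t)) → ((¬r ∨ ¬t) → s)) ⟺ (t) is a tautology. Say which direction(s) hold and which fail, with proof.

Not equivalent: only (⇐) holds.

(←) Assume the antecedent. If s is true, the consequent reduces to true regardless of the other variables. If s is false, the antecedent forces (s = F, r = F, t = T) or (s = F, r = T, t = T), and the consequent holds there. Either way the consequent holds.

(→) This fails. Under s = F, r = F, t = F, the left side is true but the right side is false.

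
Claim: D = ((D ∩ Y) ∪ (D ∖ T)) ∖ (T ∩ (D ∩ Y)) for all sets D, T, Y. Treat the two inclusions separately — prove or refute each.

(⟹) This inclusion fails. Take D = {1}, T = {1}, Y = ∅; then 1 ∈ D but 1 ∉ ((D ∩ Y) ∪ (D ∖ T)) ∖ (T ∩ (D ∩ Y)).

(⟸) Let x ∈ ((D ∩ Y) ∪ (D ∖ T)) ∖ (T ∩ (D ∩ Y)). Then either x ∈ D and x ∉ T, Y; or x ∈ D ∩ Y and x ∉ T. In each case x ∈ D, so ((D ∩ Y) ∪ (D ∖ T)) ∖ (T ∩ (D ∩ Y)) ⊆ D.

Only the reverse inclusion holds.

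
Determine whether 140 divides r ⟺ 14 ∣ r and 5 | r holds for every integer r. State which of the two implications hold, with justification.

(←) This fails: take r = 70. Both 14 ∣ 70 and 5 ∣ 70, yet 70 is not a multiple of 140 (since 70 = 0·140 + 70), so 140 ∤ 70.

(→) If 140 ∣ r, write r = 140q. Since 140 = 10·14, r = 14·(10q), so 14 ∣ r; and since 140 = 28·5, r = 5·(28q), so 5 ∣ r.

Only the forward direction holds.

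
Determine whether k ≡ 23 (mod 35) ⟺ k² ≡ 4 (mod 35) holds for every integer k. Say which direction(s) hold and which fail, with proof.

Not equivalent: only (⇒) holds.

(⟹) Suppose k ≡ 23 (mod 35). Write k = 35j + 23. Then (35j + 23)² = 1225j² + 1610j + 529 = 35(35j² + 46j + 15) + 4, so k² ≡ 4 (mod 35).

(⟸) This fails: take k = 2. Then 2² = 4 ≡ 4 (mod 35), yet 2 ≡ 2 (mod 35), not 23.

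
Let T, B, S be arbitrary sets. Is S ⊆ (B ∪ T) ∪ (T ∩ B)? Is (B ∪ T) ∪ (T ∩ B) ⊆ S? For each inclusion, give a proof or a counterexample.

Forward inclusion. This inclusion fails. Take T = ∅, B = ∅, S = {1}; then 1 ∈ S but 1 ∉ (B ∪ T) ∪ (T ∩ B).

Reverse inclusion. This inclusion fails. Take T = {1}, B = ∅, S = ∅; then 1 ∈ (B ∪ T) ∪ (T ∩ B) but 1 ∉ S.

Neither inclusion holds.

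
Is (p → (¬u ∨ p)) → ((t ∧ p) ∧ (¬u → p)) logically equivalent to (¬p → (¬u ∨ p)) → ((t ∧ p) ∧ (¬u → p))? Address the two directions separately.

Not equivalent: only (⇒) holds.

(⟹) Assume the antecedent. If u is true, the antecedent forces (u = T, t = T, p = T), and the consequent holds there. If u is false, the antecedent forces (u = F, t = T, p = T), and the consequent holds there. Either way the consequent holds.

(⟸) This fails. Under u = T, t = F, p = F, the left side is false but the right side is true.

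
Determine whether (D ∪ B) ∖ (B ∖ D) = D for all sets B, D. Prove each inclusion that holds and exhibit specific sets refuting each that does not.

Both inclusions hold; the sets are equal.

(⊆) Let x ∈ (D ∪ B) ∖ (B ∖ D). Then either x ∈ D and x ∉ B; or x ∈ B ∩ D. In each case x ∈ D, so (D ∪ B) ∖ (B ∖ D) ⊆ D.

(⊇) Let x ∈ D. Then either x ∈ D and x ∉ B; or x ∈ B ∩ D. In each case x ∈ (D ∪ B) ∖ (B ∖ D), so D ⊆ (D ∪ B) ∖ (B ∖ D).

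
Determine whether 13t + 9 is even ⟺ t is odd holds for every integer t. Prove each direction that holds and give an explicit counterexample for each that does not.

(⟹) Suppose 13t + 9 is even. Since 13 is odd, 13t and t have the same parity, so 13t + 9 ≡ t + 9 (mod 2). As 9 is odd, 13t + 9 is even exactly when t is odd. Thus t is odd.

(⟸) Conversely, suppose t is odd; write t = 2j + 1. Then 13t + 9 = 13·(2j + 1) + 9 = 2·13j + 22, which is even.

Both directions hold.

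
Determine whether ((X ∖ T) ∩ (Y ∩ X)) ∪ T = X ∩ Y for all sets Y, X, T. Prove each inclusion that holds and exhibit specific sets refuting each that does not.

(⊆) This inclusion fails. Take Y = ∅, X = ∅, T = {1}; then 1 ∈ ((X ∖ T) ∩ (Y ∩ X)) ∪ T but 1 ∉ X ∩ Y.

(⊇) Let x ∈ X ∩ Y. Then either x ∈ Y ∩ X and x ∉ T; or x ∈ Y ∩ X ∩ T. In each case x ∈ ((X ∖ T) ∩ (Y ∩ X)) ∪ T, so X ∩ Y ⊆ ((X ∖ T) ∩ (Y ∩ X)) ∪ T.

The sets are not equal: only the reverse inclusion holds.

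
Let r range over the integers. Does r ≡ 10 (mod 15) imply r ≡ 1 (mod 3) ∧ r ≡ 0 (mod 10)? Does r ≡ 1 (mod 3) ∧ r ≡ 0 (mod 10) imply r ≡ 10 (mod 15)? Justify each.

Only the converse holds.

[⇒] This fails: r = 25 gives 25 ≡ 10 (mod 15) but 25 ≡ 5 (mod 10), so the conjunction on the right does not hold.

[⇐] Conversely, if r ≡ 1 (mod 3) and r ≡ 0 (mod 10), then by the Chinese remainder theorem r ≡ 10 (mod 30). Since 10 ≡ 10 (mod 15) and 15 ∣ 30, we get r ≡ 10 (mod 15).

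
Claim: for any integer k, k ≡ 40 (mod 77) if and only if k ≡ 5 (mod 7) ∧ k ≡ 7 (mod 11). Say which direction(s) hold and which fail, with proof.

Both directions hold; the statement is true.

Forward direction. Suppose k ≡ 40 (mod 77); write k = 77j + 40. Since 7 ∣ 77, reducing mod 7 gives k ≡ 40 ≡ 5 (mod 7); since 11 ∣ 77, reducing mod 11 gives k ≡ 40 ≡ 7 (mod 11).

Converse. If k ≡ 5 (mod 7) and k ≡ 7 (mod 11), then by the Chinese remainder theorem k ≡ 40 (mod 77). This is exactly k ≡ 40 (mod 77).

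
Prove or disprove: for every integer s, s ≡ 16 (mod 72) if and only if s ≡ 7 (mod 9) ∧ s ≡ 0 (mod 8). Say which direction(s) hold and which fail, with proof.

(⇐) If s ≡ 7 (mod 9) and s ≡ 0 (mod 8), then by the Chinese remainder theorem s ≡ 16 (mod 72). This is exactly s ≡ 16 (mod 72).

(⇒) Suppose s ≡ 16 (mod 72); write s = 72j + 16. Since 9 ∣ 72, reducing mod 9 gives s ≡ 16 ≡ 7 (mod 9); since 8 ∣ 72, reducing mod 8 gives s ≡ 16 ≡ 0 (mod 8).

Equivalent; both directions hold.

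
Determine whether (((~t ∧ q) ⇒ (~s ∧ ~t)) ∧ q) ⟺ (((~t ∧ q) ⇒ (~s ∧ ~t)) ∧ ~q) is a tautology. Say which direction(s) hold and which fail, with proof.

Neither direction holds.

(→) This fails. Under s = F, t = F, q = T, the left side is true but the right side is false.

(←) This fails. Under s = F, t = F, q = F, the left side is false but the right side is true.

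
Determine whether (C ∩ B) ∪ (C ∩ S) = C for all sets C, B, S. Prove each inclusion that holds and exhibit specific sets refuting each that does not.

Forward inclusion. Let x ∈ (C ∩ B) ∪ (C ∩ S). Then either x ∈ C ∩ B and x ∉ S; or x ∈ C ∩ S and x ∉ B; or x ∈ C ∩ B ∩ S. In each case x ∈ C, so (C ∩ B) ∪ (C ∩ S) ⊆ C.

Reverse inclusion. This inclusion fails. Take C = {1}, B = ∅, S = ∅; then 1 ∈ C but 1 ∉ (C ∩ B) ∪ (C ∩ S).

Only the forward inclusion holds.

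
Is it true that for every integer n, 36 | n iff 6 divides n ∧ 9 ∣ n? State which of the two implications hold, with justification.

Only the forward implication holds.

[⇐] This fails: take n = 18. Both 6 ∣ 18 and 9 ∣ 18, yet 18 is not a multiple of 36 (since 18 = 0·36 + 18), so 36 ∤ 18.

[⇒] If 36 ∣ n, write n = 36q. Since 36 = 6·6, n = 6·(6q), so 6 ∣ n; and since 36 = 4·9, n = 9·(4q), so 9 ∣ n.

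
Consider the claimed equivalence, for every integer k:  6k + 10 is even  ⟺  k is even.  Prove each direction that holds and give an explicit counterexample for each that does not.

The forward direction fails; the converse holds.

Forward direction. This fails: take k = 5. Then 6k + 10 = 40, which is even, yet k = 5 is odd, not even.

Converse. Suppose k is even. Since 6 is even, 6k is even for every k, so 6k + 10 has the same parity as 10, which is even. Hence 6k + 10 is even.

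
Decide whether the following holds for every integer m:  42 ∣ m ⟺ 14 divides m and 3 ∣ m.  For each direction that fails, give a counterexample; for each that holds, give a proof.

(⟹) If 42 ∣ m, write m = 42q. Since 42 = 3·14, m = 14·(3q), so 14 ∣ m; and since 42 = 14·3, m = 3·(14q), so 3 ∣ m.

(⟸) Suppose 14 ∣ m and 3 ∣ m. Any common multiple of 14 and 3 is a multiple of their lcm; here gcd(14, 3) = 1, so lcm(14, 3) = 14·3 = 42, so 42 ∣ m.

Both directions hold.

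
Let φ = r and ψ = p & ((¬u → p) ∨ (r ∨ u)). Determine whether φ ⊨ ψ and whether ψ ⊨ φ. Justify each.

[⇒] This fails. Under u = F, p = F, r = T, the left side is true but the right side is false.

[⇐] This fails. Under u = F, p = T, r = F, the left side is false but the right side is true.

Both directions fail.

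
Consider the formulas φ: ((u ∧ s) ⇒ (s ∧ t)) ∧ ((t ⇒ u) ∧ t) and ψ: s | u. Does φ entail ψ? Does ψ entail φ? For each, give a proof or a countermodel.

Not equivalent: only (⇒) holds.

(⟹) Assume the antecedent. If t is true, the antecedent forces (t = T, u = T, s = F) or (t = T, u = T, s = T), and s | u holds there. If t is false, the antecedent cannot hold. Either way s | u holds.

(⟸) This fails. Under t = F, u = T, s = F, the left side is false but the right side is true.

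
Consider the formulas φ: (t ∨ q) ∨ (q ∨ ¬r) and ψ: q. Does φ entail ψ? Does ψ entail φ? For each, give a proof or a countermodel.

[⇐] Assume the antecedent. If r is true, the antecedent forces (r = T, t = F, q = T) or (r = T, t = T, q = T), and (t ∨ q) ∨ (q ∨ ¬r) holds there. If r is false, (t ∨ q) ∨ (q ∨ ¬r) reduces to true regardless of the other variables. Either way (t ∨ q) ∨ (q ∨ ¬r) holds.

[⇒] This fails. Under r = F, t = F, q = F, the left side is true but the right side is false.

Only the converse holds.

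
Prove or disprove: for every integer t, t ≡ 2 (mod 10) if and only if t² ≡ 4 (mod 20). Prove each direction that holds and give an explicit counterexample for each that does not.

Only the forward direction holds.

(→) Suppose t ≡ 2 (mod 10). Working modulo 20, t ∈ {2, 12}; for each such r, r² ≡ 4 (mod 20).

(←) This fails: take t = 8. Then 8² = 64 ≡ 4 (mod 20), yet 8 ≡ 8 (mod 10), not 2.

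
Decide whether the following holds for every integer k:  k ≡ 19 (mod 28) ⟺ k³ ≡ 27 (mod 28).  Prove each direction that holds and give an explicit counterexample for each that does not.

Only the forward implication holds.

(→) Suppose k ≡ 19 (mod 28). Write k = 28j + 19. Then (28j + 19)³ = 21952j³ + 44688j² + 30324j + 6859 = 28(784j³ + 1596j² + 1083j + 244) + 27, so k³ ≡ 27 (mod 28).

(←) This fails: take k = 3. Then 3³ = 27 ≡ 27 (mod 28), yet 3 ≡ 3 (mod 28), not 19.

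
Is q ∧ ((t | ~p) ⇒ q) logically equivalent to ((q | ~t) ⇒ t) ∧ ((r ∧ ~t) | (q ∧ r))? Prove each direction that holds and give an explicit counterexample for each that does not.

Not equivalent: only (⇐) holds.

(⇐) Assume the antecedent. If t is true, the antecedent forces (t = T, r = T, p = F, q = T) or (t = T, r = T, p = T, q = T), and q ∧ ((t | ~p) ⇒ q) holds there. If t is false, the antecedent cannot hold. Either way q ∧ ((t | ~p) ⇒ q) holds.

(⇒) This fails. Under t = F, r = F, p = F, q = T, the left side is true but the right side is false.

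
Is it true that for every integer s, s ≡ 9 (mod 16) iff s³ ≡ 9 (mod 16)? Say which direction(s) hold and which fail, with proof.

Both implications hold.

(⟹) Suppose s ≡ 9 (mod 16). Write s = 16j + 9. Then (16j + 9)³ = 4096j³ + 6912j² + 3888j + 729 = 16(256j³ + 432j² + 243j + 45) + 9, so s³ ≡ 9 (mod 16).

(⟸) Conversely, suppose s³ ≡ 9 (mod 16). The only residue r in {0, …, 15} with r³ ≡ 9 (mod 16) is r = 9, so s ≡ 9 (mod 16).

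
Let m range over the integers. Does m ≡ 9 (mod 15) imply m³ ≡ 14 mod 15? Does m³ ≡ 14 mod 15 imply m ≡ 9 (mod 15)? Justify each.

(⟹) This fails: take m = 9. Then 9 ≡ 9 (mod 15), but 9³ = 729 ≡ 9 (mod 15), not 14.

(⟸) This fails: take m = 14. Then 14³ = 2744 ≡ 14 (mod 15), yet 14 ≡ 14 (mod 15), not 9.

Neither direction holds.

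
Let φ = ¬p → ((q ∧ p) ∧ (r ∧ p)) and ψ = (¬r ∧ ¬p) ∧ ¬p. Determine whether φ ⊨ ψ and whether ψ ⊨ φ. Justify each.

Neither direction holds.

Forward direction. This fails. Under q = F, r = F, p = T, the left side is true but the right side is false.

Converse. This fails. Under q = F, r = F, p = F, the left side is false but the right side is true.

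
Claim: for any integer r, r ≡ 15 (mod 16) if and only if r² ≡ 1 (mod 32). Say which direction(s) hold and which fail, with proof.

Only the forward implication holds.

(⇒) Suppose r ≡ 15 (mod 16). Working modulo 32, r ∈ {15, 31}; for each such r, r² ≡ 1 (mod 32).

(⇐) This fails: take r = 1. Then 1² = 1 ≡ 1 (mod 32), yet 1 ≡ 1 (mod 16), not 15.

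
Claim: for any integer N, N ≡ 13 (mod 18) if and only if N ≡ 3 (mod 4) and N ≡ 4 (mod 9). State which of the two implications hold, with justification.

The forward direction fails; the converse holds.

(⇐) If N ≡ 3 (mod 4) and N ≡ 4 (mod 9), then by the Chinese remainder theorem N ≡ 31 (mod 36). Since 31 ≡ 13 (mod 18) and 18 ∣ 36, we get N ≡ 13 (mod 18).

(⇒) This fails: N = 13 gives 13 ≡ 13 (mod 18) but 13 ≡ 1 (mod 4), so the conjunction on the right does not hold.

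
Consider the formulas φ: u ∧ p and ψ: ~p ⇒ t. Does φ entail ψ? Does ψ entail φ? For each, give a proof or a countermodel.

(⇒) holds; (⇐) fails.

[⇒] Assume the antecedent. If p is true, ~p ⇒ t reduces to true regardless of the other variables. If p is false, the antecedent cannot hold. Either way ~p ⇒ t holds.

[⇐] This fails. Under p = T, t = F, u = F, the left side is false but the right side is true.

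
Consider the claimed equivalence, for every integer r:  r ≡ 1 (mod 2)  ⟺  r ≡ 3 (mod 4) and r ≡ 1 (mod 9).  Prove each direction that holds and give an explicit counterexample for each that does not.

Forward direction. This fails: r = 1 gives 1 ≡ 1 (mod 2) but 1 ≡ 1 (mod 4), so the conjunction on the right does not hold.

Converse. If r ≡ 3 (mod 4) and r ≡ 1 (mod 9), then by the Chinese remainder theorem r ≡ 19 (mod 36). Since 19 ≡ 1 (mod 2) and 2 ∣ 36, we get r ≡ 1 (mod 2).

(⇒) fails; (⇐) holds.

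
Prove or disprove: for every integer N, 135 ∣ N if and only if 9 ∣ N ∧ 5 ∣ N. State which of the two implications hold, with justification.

(⇒) If 135 ∣ N, write N = 135q. Since 135 = 15·9, N = 9·(15q), so 9 ∣ N; and since 135 = 27·5, N = 5·(27q), so 5 ∣ N.

(⇐) This fails: take N = 45. Both 9 ∣ 45 and 5 ∣ 45, yet 45 is not a multiple of 135 (since 45 = 0·135 + 45), so 135 ∤ 45.

The forward direction holds; the converse fails.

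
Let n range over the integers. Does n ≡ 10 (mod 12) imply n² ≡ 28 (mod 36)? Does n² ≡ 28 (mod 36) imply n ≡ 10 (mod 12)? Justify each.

(→) This fails: take n = 22. Then 22 ≡ 10 (mod 12), but 22² = 484 ≡ 16 (mod 36), not 28.

(←) This fails: take n = 8. Then 8² = 64 ≡ 28 (mod 36), yet 8 ≡ 8 (mod 12), not 10.

Neither implication holds.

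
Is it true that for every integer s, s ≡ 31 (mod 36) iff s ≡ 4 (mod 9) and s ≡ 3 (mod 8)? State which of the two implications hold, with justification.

Only the converse holds.

(⟸) If s ≡ 4 (mod 9) and s ≡ 3 (mod 8), then by the Chinese remainder theorem s ≡ 67 (mod 72). Since 67 ≡ 31 (mod 36) and 36 ∣ 72, we get s ≡ 31 (mod 36).

(⟹) This fails: s = 31 gives 31 ≡ 31 (mod 36) but 31 ≡ 7 (mod 8), so the conjunction on the right does not hold.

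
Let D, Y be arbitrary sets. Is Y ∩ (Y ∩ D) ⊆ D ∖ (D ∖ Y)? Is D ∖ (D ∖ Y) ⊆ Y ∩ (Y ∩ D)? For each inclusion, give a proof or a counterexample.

(⊆) Let x ∈ Y ∩ (Y ∩ D). Then x ∈ D ∩ Y, from which x ∈ D ∖ (D ∖ Y).

(⊇) Let x ∈ D ∖ (D ∖ Y). Then x ∈ D ∩ Y, from which x ∈ Y ∩ (Y ∩ D).

The two sets are equal.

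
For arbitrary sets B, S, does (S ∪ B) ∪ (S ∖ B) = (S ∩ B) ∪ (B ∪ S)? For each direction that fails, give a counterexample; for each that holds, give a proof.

(⟹) Let x ∈ (S ∪ B) ∪ (S ∖ B). Then either x ∈ B and x ∉ S; or x ∈ S and x ∉ B; or x ∈ B ∩ S. In each case x ∈ (S ∩ B) ∪ (B ∪ S), so (S ∪ B) ∪ (S ∖ B) ⊆ (S ∩ B) ∪ (B ∪ S).

(⟸) Let x ∈ (S ∩ B) ∪ (B ∪ S). Then either x ∈ B and x ∉ S; or x ∈ S and x ∉ B; or x ∈ B ∩ S. In each case x ∈ (S ∪ B) ∪ (S ∖ B), so (S ∩ B) ∪ (B ∪ S) ⊆ (S ∪ B) ∪ (S ∖ B).

Both inclusions hold; the sets are equal.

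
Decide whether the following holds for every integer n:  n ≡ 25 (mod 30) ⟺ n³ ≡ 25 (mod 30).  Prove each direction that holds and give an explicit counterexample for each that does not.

(⟹) Suppose n ≡ 25 (mod 30). Write n = 30j + 25. Then (30j + 25)³ = 27000j³ + 67500j² + 56250j + 15625 = 30(900j³ + 2250j² + 1875j + 520) + 25, so n³ ≡ 25 (mod 30).

(⟸) Conversely, suppose n³ ≡ 25 (mod 30). The only residue r in {0, …, 29} with r³ ≡ 25 (mod 30) is r = 25, so n ≡ 25 (mod 30).

Both directions hold; the statement is true.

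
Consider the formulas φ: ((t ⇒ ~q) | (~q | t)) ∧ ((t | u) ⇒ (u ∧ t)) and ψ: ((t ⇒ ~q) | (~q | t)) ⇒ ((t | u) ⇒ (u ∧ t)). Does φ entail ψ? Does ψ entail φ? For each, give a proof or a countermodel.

The biconditional holds.

(⇐) Assume the antecedent. If t is true, the antecedent forces (t = T, q = F, u = T) or (t = T, q = T, u = T), and the consequent holds there. If t is false, the antecedent forces (t = F, q = F, u = F) or (t = F, q = T, u = F), and the consequent holds there. Either way the consequent holds.

(⇒) Assume the antecedent. If t is true, the antecedent forces (t = T, q = F, u = T) or (t = T, q = T, u = T), and the consequent holds there. If t is false, the antecedent forces (t = F, q = F, u = F) or (t = F, q = T, u = F), and the consequent holds there. Either way the consequent holds.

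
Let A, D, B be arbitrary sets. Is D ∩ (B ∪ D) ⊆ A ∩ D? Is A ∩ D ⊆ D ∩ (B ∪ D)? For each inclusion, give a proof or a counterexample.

(⊆) This inclusion fails. Take A = ∅, D = {1}, B = ∅; then 1 ∈ D ∩ (B ∪ D) but 1 ∉ A ∩ D.

(⊇) Let x ∈ A ∩ D. Then either x ∈ A ∩ D and x ∉ B; or x ∈ A ∩ D ∩ B. In each case x ∈ D ∩ (B ∪ D), so A ∩ D ⊆ D ∩ (B ∪ D).

Only the reverse inclusion holds.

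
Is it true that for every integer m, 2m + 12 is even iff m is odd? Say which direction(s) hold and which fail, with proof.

(⇒) fails; (⇐) holds.

Forward direction. This fails: take m = 0. Then 2m + 12 = 12, which is even, yet m = 0 is even, not odd.

Converse. Suppose m is odd. Since 2 is even, 2m is even for every m, so 2m + 12 has the same parity as 12, which is even. Hence 2m + 12 is even.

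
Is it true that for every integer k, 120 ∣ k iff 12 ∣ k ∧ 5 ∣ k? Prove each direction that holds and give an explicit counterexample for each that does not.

(⇒) If 120 ∣ k, write k = 120q. Since 120 = 10·12, k = 12·(10q), so 12 ∣ k; and since 120 = 24·5, k = 5·(24q), so 5 ∣ k.

(⇐) This fails: take k = 60. Both 12 ∣ 60 and 5 ∣ 60, yet 60 is not a multiple of 120 (since 60 = 0·120 + 60), so 120 ∤ 60.

Not equivalent: only (⇒) holds.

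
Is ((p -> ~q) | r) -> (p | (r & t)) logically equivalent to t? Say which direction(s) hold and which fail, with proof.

(⇒) This fails. Under r = F, p = T, q = F, t = F, the left side is true but the right side is false.

(⇐) This fails. Under r = F, p = F, q = F, t = T, the left side is false but the right side is true.

(⇒) fails and (⇐) fails.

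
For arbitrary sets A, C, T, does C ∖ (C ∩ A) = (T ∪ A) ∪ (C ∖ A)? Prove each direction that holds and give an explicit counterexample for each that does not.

(⟹) Let x ∈ C ∖ (C ∩ A). Then either x ∈ C and x ∉ A, T; or x ∈ C ∩ T and x ∉ A. In each case x ∈ (T ∪ A) ∪ (C ∖ A), so C ∖ (C ∩ A) ⊆ (T ∪ A) ∪ (C ∖ A).

(⟸) This inclusion fails. Take A = {1}, C = ∅, T = ∅; then 1 ∈ (T ∪ A) ∪ (C ∖ A) but 1 ∉ C ∖ (C ∩ A).

The sets are not equal: only the forward inclusion holds.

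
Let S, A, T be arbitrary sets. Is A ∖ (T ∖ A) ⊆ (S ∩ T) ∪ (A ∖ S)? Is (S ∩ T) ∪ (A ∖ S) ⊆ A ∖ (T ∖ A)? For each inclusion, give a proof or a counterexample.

Forward inclusion. This inclusion fails. Take S = {1}, A = {1}, T = ∅; then 1 ∈ A ∖ (T ∖ A) but 1 ∉ (S ∩ T) ∪ (A ∖ S).

Reverse inclusion. This inclusion fails. Take S = {1}, A = ∅, T = {1}; then 1 ∈ (S ∩ T) ∪ (A ∖ S) but 1 ∉ A ∖ (T ∖ A).

(⊆) fails and (⊇) fails.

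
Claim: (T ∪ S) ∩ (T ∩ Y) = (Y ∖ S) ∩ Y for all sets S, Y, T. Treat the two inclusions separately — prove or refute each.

Forward inclusion. This inclusion fails. Take S = {1}, Y = {1}, T = {1}; then 1 ∈ (T ∪ S) ∩ (T ∩ Y) but 1 ∉ (Y ∖ S) ∩ Y.

Reverse inclusion. This inclusion fails. Take S = ∅, Y = {1}, T = ∅; then 1 ∈ (Y ∖ S) ∩ Y but 1 ∉ (T ∪ S) ∩ (T ∩ Y).

Neither inclusion holds.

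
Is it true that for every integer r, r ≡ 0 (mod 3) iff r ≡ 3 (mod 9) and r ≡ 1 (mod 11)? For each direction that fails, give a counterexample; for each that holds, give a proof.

(⇒) fails; (⇐) holds.

(→) This fails: r = 0 gives 0 ≡ 0 (mod 3) but 0 ≡ 0 (mod 9), so the conjunction on the right does not hold.

(←) Conversely, if r ≡ 3 (mod 9) and r ≡ 1 (mod 11), then by the Chinese remainder theorem r ≡ 12 (mod 99). Since 12 ≡ 0 (mod 3) and 3 ∣ 99, we get r ≡ 0 (mod 3).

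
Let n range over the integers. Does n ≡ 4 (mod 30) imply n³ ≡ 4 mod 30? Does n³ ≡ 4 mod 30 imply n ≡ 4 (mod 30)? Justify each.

Equivalent; both directions hold.

Forward direction. Suppose n ≡ 4 (mod 30). Write n = 30j + 4. Then (30j + 4)³ = 27000j³ + 10800j² + 1440j + 64 = 30(900j³ + 360j² + 48j + 2) + 4, so n³ ≡ 4 (mod 30).

Converse. Suppose n³ ≡ 4 (mod 30). The only residue r in {0, …, 29} with r³ ≡ 4 (mod 30) is r = 4, so n ≡ 4 (mod 30).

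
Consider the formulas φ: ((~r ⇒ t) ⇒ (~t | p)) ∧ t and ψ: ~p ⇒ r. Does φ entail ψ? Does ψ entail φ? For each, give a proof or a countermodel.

Forward direction. Assume the antecedent. If t is true, the antecedent forces (t = T, p = T, r = F) or (t = T, p = T, r = T), and ~p ⇒ r holds there. If t is false, the antecedent cannot hold. Either way ~p ⇒ r holds.

Converse. This fails. Under t = F, p = T, r = F, the left side is false but the right side is true.

(⇒) holds; (⇐) fails.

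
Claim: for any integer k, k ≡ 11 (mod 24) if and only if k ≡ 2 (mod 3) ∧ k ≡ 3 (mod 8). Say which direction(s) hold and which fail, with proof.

The biconditional holds.

(→) Suppose k ≡ 11 (mod 24); write k = 24j + 11. Since 3 ∣ 24, reducing mod 3 gives k ≡ 11 ≡ 2 (mod 3); since 8 ∣ 24, reducing mod 8 gives k ≡ 11 ≡ 3 (mod 8).

(←) Conversely, if k ≡ 2 (mod 3) and k ≡ 3 (mod 8), then by the Chinese remainder theorem k ≡ 11 (mod 24). This is exactly k ≡ 11 (mod 24).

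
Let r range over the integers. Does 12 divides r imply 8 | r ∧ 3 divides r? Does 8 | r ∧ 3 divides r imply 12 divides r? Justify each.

[⇒] This fails: take r = 12. Certainly 12 ∣ 12, but 8 ∤ 12.

[⇐] Suppose 8 ∣ r and 3 ∣ r. Any common multiple of 8 and 3 is a multiple of their lcm; here gcd(8, 3) = 1, so lcm(8, 3) = 8·3 = 24, so 24 ∣ r. Since 12 ∣ 24, it follows that 12 ∣ r.

Not equivalent: only (⇐) holds.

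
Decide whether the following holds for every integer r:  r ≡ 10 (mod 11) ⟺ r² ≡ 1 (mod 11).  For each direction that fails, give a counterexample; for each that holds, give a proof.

(⇒) holds; (⇐) fails.

(→) Suppose r ≡ 10 (mod 11). Write r = 11j + 10. Then (11j + 10)² = 121j² + 220j + 100 = 11(11j² + 20j + 9) + 1, so r² ≡ 1 (mod 11).

(←) This fails: take r = 1. Then 1² = 1 ≡ 1 (mod 11), yet 1 ≡ 1 (mod 11), not 10.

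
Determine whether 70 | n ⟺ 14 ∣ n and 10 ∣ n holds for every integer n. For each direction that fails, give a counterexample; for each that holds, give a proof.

(⇒) If 70 ∣ n, write n = 70q. Since 70 = 5·14, n = 14·(5q), so 14 ∣ n; and since 70 = 7·10, n = 10·(7q), so 10 ∣ n.

(⇐) Suppose 14 ∣ n and 10 ∣ n. Any common multiple of 14 and 10 is a multiple of their lcm; here lcm(14, 10) = 14·10/gcd(14, 10) = 140/2 = 70, so 70 ∣ n.

Equivalent; both directions hold.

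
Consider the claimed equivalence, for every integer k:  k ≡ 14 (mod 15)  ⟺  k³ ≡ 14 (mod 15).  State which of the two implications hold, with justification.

(⇒) Suppose k ≡ 14 (mod 15). Write k = 15j + 14. Then (15j + 14)³ = 3375j³ + 9450j² + 8820j + 2744 = 15(225j³ + 630j² + 588j + 182) + 14, so k³ ≡ 14 (mod 15).

(⇐) Conversely, suppose k³ ≡ 14 (mod 15). The only residue r in {0, …, 14} with r³ ≡ 14 (mod 15) is r = 14, so k ≡ 14 (mod 15).

Both directions hold; the statement is true.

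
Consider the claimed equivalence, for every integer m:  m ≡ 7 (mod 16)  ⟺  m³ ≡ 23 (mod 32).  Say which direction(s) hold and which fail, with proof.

Forward direction. This fails: take m = 23. Then 23 ≡ 7 (mod 16), but 23³ = 12167 ≡ 7 (mod 32), not 23.

Converse. The residues r modulo 32 with r³ ≡ 23 (mod 32) are exactly {7}, and each is ≡ 7 (mod 16).

Only the converse holds.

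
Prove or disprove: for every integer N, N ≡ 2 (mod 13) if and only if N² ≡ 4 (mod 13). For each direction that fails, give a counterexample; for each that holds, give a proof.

The forward direction holds; the converse fails.

Forward direction. Suppose N ≡ 2 (mod 13). Write N = 13j + 2. Then (13j + 2)² = 169j² + 52j + 4 = 13(13j² + 4j) + 4, so N² ≡ 4 (mod 13).

Converse. This fails: take N = 11. Then 11² = 121 ≡ 4 (mod 13), yet 11 ≡ 11 (mod 13), not 2.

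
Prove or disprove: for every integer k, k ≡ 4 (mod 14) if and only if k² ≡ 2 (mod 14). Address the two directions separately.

Only the forward implication holds.

(→) Suppose k ≡ 4 (mod 14). Write k = 14j + 4. Then (14j + 4)² = 196j² + 112j + 16 = 14(14j² + 8j + 1) + 2, so k² ≡ 2 (mod 14).

(←) This fails: take k = 10. Then 10² = 100 ≡ 2 (mod 14), yet 10 ≡ 10 (mod 14), not 4.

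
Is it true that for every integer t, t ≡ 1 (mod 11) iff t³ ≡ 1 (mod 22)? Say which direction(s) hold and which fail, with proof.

(⇒) This fails: take t = 12. Then 12 ≡ 1 (mod 11), but 12³ = 1728 ≡ 12 (mod 22), not 1.

(⇐) Conversely, the residues r modulo 22 with r³ ≡ 1 (mod 22) are exactly {1}, and each is ≡ 1 (mod 11).

Not equivalent: only (⇐) holds.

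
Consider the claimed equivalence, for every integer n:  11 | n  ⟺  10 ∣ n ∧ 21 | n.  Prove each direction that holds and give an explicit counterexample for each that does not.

[⇒] This fails: take n = 11. Certainly 11 ∣ 11, but 10 ∤ 11.

[⇐] This fails: take n = 210. Both 10 ∣ 210 and 21 ∣ 210, yet 210 is not a multiple of 11 (since 210 = 19·11 + 1), so 11 ∤ 210.

Neither implication holds.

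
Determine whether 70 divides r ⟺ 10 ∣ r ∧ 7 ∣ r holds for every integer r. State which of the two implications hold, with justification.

(⟹) If 70 ∣ r, write r = 70q. Since 70 = 7·10, r = 10·(7q), so 10 ∣ r; and since 70 = 10·7, r = 7·(10q), so 7 ∣ r.

(⟸) Suppose 10 ∣ r and 7 ∣ r. Any common multiple of 10 and 7 is a multiple of their lcm; here gcd(10, 7) = 1, so lcm(10, 7) = 10·7 = 70, so 70 ∣ r.

Both directions hold.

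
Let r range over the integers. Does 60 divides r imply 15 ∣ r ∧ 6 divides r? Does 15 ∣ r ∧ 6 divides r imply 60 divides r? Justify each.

Only the forward direction holds.

(⟹) If 60 ∣ r, write r = 60q. Since 60 = 4·15, r = 15·(4q), so 15 ∣ r; and since 60 = 10·6, r = 6·(10q), so 6 ∣ r.

(⟸) This fails: take r = 30. Both 15 ∣ 30 and 6 ∣ 30, yet 30 is not a multiple of 60 (since 30 = 0·60 + 30), so 60 ∤ 30.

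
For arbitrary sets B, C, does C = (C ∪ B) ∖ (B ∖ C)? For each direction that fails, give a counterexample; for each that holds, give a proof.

Both inclusions hold.

Reverse inclusion. Let x ∈ (C ∪ B) ∖ (B ∖ C). Then either x ∈ C and x ∉ B; or x ∈ B ∩ C. In each case x ∈ C, so (C ∪ B) ∖ (B ∖ C) ⊆ C.

Forward inclusion. Let x ∈ C. Then either x ∈ C and x ∉ B; or x ∈ B ∩ C. In each case x ∈ (C ∪ B) ∖ (B ∖ C), so C ⊆ (C ∪ B) ∖ (B ∖ C).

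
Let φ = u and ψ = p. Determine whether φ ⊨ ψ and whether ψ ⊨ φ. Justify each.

[⇒] This fails. Under u = T, p = F, the left side is true but the right side is false.

[⇐] This fails. Under u = F, p = T, the left side is false but the right side is true.

(⇒) fails and (⇐) fails.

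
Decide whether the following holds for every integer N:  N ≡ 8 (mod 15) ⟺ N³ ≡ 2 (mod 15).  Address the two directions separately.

(⇒) Suppose N ≡ 8 (mod 15). Write N = 15j + 8. Then (15j + 8)³ = 3375j³ + 5400j² + 2880j + 512 = 15(225j³ + 360j² + 192j + 34) + 2, so N³ ≡ 2 (mod 15).

(⇐) Conversely, suppose N³ ≡ 2 (mod 15). The only residue r in {0, …, 14} with r³ ≡ 2 (mod 15) is r = 8, so N ≡ 8 (mod 15).

Both directions hold.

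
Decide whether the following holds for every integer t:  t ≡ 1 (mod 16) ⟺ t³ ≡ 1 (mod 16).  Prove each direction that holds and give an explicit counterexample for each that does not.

Both implications hold.

Forward direction. Suppose t ≡ 1 (mod 16). Write t = 16j + 1. Then (16j + 1)³ = 4096j³ + 768j² + 48j + 1 = 16(256j³ + 48j² + 3j) + 1, so t³ ≡ 1 (mod 16).

Converse. Suppose t³ ≡ 1 (mod 16). The only residue r in {0, …, 15} with r³ ≡ 1 (mod 16) is r = 1, so t ≡ 1 (mod 16).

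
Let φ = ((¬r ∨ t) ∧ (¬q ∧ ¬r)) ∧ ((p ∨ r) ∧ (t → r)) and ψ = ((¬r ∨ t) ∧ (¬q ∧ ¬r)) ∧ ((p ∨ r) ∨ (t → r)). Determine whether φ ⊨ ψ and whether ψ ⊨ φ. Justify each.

Not equivalent: only (⇒) holds.

(⟸) This fails. Under q = F, r = F, p = F, t = F, the left side is false but the right side is true.

(⟹) Assume the antecedent. If q is true, the antecedent cannot hold. If q is false, the antecedent forces (q = F, r = F, p = T, t = F), and the consequent holds there. Either way the consequent holds.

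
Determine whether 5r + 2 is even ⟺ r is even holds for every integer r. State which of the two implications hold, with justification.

Both implications hold.

Forward direction. Suppose 5r + 2 is even. Since 5 is odd, 5r and r have the same parity, so 5r + 2 ≡ r + 2 (mod 2). As 2 is even, 5r + 2 is even exactly when r is even. Thus r is even.

Converse. Suppose r is even; write r = 2j. Then 5r + 2 = 5·(2j) + 2 = 2·5j + 2, which is even.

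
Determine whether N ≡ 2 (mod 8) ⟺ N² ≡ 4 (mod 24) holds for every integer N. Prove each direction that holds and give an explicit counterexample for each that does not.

[⇒] This fails: take N = 18. Then 18 ≡ 2 (mod 8), but 18² = 324 ≡ 12 (mod 24), not 4.

[⇐] This fails: take N = 14. Then 14² = 196 ≡ 4 (mod 24), yet 14 ≡ 6 (mod 8), not 2.

(⇒) fails and (⇐) fails.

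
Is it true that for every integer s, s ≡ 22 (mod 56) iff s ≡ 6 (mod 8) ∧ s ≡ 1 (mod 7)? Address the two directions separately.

(→) Suppose s ≡ 22 (mod 56); write s = 56j + 22. Since 8 ∣ 56, reducing mod 8 gives s ≡ 22 ≡ 6 (mod 8); since 7 ∣ 56, reducing mod 7 gives s ≡ 22 ≡ 1 (mod 7).

(←) Conversely, if s ≡ 6 (mod 8) and s ≡ 1 (mod 7), then by the Chinese remainder theorem s ≡ 22 (mod 56). This is exactly s ≡ 22 (mod 56).

Equivalent; both directions hold.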